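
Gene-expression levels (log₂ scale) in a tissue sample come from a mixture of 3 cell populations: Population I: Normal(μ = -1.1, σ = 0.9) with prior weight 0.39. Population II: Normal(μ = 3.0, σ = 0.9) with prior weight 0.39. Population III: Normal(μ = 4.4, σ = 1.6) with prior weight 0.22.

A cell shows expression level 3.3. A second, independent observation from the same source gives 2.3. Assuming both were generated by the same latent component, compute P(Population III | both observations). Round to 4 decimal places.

The responsibility of component k is P(Z=k) f_k(x) divided by Σ_j P(Z=j) f_j(x).
Since both observations come from the same component, the likelihood for component k is f_k(x₁)·f_k(x₂).
  L_I = [(1/(0.9·√(2π)))·exp(−(3.3−-1.1)²/(2·0.9²)) = 0.443269·exp(-11.95062) = 2.86141e-06] × [0.000352881] = 1.00974e-09
  L_II = [(1/(0.9·√(2π)))·exp(−(3.3−3.0)²/(2·0.9²)) = 0.443269·exp(-0.05556) = 0.419315] × [0.327572] = 0.137356
  L_III = [(1/(1.6·√(2π)))·exp(−(3.3−4.4)²/(2·1.6²)) = 0.249339·exp(-0.23633) = 0.196858] × [0.105371] = 0.0207431
Unnormalised posteriors:
  P(Z=I)·L_I = 0.39 × 1.00974e-09 = 3.93797e-10
  P(Z=II)·L_II = 0.39 × 0.137356 = 0.0535688
  P(Z=III)·L_III = 0.22 × 0.0207431 = 0.00456349
Normaliser: 3.93797e-10 + 0.0535688 + 0.00456349 = 0.0581322
Responsibility of Population III: 0.00456349 / 0.0581322 ≈ 0.0785

0.0785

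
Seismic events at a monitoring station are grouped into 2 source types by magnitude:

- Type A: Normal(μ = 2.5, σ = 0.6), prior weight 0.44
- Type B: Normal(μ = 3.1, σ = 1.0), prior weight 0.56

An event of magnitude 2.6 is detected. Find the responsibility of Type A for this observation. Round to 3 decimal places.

By Bayes' theorem, P(k | x) = π_k f_k(x) / Σ_j π_j f_j(x).
Normal densities:
  L_A = 0.655733
  L_B = 0.352065
Prior × likelihood for each component:
  π_A·L_A = 0.44 × 0.655733 = 0.288522
  π_B·L_B = 0.56 × 0.352065 = 0.197157
Normaliser: 0.288522 + 0.197157 = 0.485679
P(Type A | 2.6) ≈ 0.594

0.594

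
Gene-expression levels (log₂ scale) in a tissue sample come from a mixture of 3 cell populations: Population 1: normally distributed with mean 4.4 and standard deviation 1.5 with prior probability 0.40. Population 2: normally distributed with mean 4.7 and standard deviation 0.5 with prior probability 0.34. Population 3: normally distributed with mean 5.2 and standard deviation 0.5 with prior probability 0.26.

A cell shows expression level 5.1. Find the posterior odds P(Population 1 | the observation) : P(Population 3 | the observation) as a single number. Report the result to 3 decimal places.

0.469

Posterior odds = (w_i f_i(x)) / (w_j f_j(x)); the normalising sum cancels.
Normal densities:
  L_1 = (1/(1.5·√(2π)))·exp(−(5.1−4.4)²/(2·1.5²)) = 0.265962·exp(-0.10889) = 0.238522
  L_2 = (1/(0.5·√(2π)))·exp(−(5.1−4.7)²/(2·0.5²)) = 0.797885·exp(-0.32000) = 0.579383
  L_3 = (1/(0.5·√(2π)))·exp(−(5.1−5.2)²/(2·0.5²)) = 0.797885·exp(-0.02000) = 0.782085
Odds = (0.40/0.26) × (0.238522/0.782085) = 1.53846 × 0.304982 ≈ 0.469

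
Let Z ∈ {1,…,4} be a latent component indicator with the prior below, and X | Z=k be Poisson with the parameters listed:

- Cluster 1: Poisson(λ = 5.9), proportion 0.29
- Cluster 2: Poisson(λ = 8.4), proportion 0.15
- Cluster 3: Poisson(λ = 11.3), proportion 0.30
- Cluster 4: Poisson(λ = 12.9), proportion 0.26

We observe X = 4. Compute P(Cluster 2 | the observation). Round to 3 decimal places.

Posterior ∝ prior × likelihood, so P(k | x) ∝ π_k f_k(x); normalise over all components.
Poisson probabilities:
  f_1 = e^(−5.9)·5.9^4/4! = 0.138312
  f_2 = e^(−8.4)·8.4^4/4! = 0.0466479
  f_3 = e^(−11.3)·11.3^4/4! = 0.00840572
  f_4 = e^(−12.9)·12.9^4/4! = 0.00288236
Weight by the priors:
  π_1·f_1 = 0.29 × 0.138312 = 0.0401104
  π_2·f_2 = 0.15 × 0.0466479 = 0.00699719
  π_3·f_3 = 0.30 × 0.00840572 = 0.00252172
  π_4·f_4 = 0.26 × 0.00288236 = 0.000749415
Normaliser: 0.0401104 + 0.00699719 + 0.00252172 + 0.000749415 = 0.0503788
P(Cluster 2 | data) ≈ 0.139

0.139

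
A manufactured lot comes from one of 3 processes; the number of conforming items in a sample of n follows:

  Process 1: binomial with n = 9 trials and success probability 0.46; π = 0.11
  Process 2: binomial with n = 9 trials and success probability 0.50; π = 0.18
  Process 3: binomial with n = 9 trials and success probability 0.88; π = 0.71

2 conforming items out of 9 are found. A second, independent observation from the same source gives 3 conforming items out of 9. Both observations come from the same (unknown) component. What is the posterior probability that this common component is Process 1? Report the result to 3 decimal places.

0.523

Apply Bayes' rule: the posterior for each component is proportional to its prior times its likelihood at x.
Since both observations come from the same component, the likelihood for component k is f_k(x₁)·f_k(x₂).
  L_1 = [C(9,2)·0.46^2·0.54^7 = 36·0.2116·0.0133893 = 0.101994] × [0.202729] = 0.0206771
  L_2 = [C(9,2)·0.50^2·0.50^7 = 36·0.25·0.0078125 = 0.0703125] × [0.164062] = 0.0115356
  L_3 = [C(9,2)·0.88^2·0.12^7 = 36·0.7744·3.58318e-07 = 9.98933e-06] × [0.000170929] = 1.70746e-09
Unnormalised posteriors:
  π_1·L_1 = 0.11 × 0.0206771 = 0.00227448
  π_2·L_2 = 0.18 × 0.0115356 = 0.00207642
  π_3·L_3 = 0.71 × 1.70746e-09 = 1.2123e-09
Marginal: 0.00227448 + 0.00207642 + 1.2123e-09 = 0.0043509
P(Process 1 | x) ≈ 0.523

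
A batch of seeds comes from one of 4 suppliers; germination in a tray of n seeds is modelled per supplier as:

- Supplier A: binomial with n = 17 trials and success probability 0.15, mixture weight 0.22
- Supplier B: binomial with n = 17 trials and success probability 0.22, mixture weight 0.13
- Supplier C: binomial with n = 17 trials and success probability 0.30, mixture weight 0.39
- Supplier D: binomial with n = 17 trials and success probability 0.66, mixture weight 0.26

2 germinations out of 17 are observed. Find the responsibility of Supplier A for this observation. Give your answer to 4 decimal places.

P(component k | x) = w_k·f_k(x) / marginal(x), where marginal(x) = Σ_j w_j·f_j(x).
Binomial probabilities:
  L_A = C(17,2)·0.15^2·0.85^15 = 136·0.0225·0.0873542 = 0.267304
  L_B = C(17,2)·0.22^2·0.78^15 = 136·0.0484·0.0240668 = 0.158418
  L_C = C(17,2)·0.30^2·0.70^15 = 136·0.09·0.00474756 = 0.0581102
  L_D = C(17,2)·0.66^2·0.34^15 = 136·0.4356·9.37959e-08 = 5.55662e-06
Unnormalised posteriors:
  w_A·L_A = 0.22 × 0.267304 = 0.0588069
  w_B·L_B = 0.13 × 0.158418 = 0.0205943
  w_C·L_C = 0.39 × 0.0581102 = 0.022663
  w_D·L_D = 0.26 × 5.55662e-06 = 1.44472e-06
Marginal: 0.0588069 + 0.0205943 + 0.022663 + 1.44472e-06 = 0.102066
Responsibility of Supplier A: 0.0588069 / 0.102066 ≈ 0.5762

0.5762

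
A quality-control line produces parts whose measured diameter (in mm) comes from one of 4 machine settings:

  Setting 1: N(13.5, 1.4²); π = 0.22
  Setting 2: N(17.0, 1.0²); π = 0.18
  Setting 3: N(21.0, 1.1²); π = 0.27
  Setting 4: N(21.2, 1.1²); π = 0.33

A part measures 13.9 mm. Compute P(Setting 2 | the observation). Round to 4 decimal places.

0.0097

Apply Bayes' rule: the posterior for each component is proportional to its prior times its likelihood at x.
Normal densities:
  p_1 = (1/(1.4·√(2π)))·exp(−(13.9−13.5)²/(2·1.4²)) = 0.284959·exp(-0.04082) = 0.273562
  p_2 = (1/(1.0·√(2π)))·exp(−(13.9−17.0)²/(2·1.0²)) = 0.398942·exp(-4.80500) = 0.00326682
  p_3 = (1/(1.1·√(2π)))·exp(−(13.9−21.0)²/(2·1.1²)) = 0.362675·exp(-20.83058) = 3.25771e-10
  p_4 = (1/(1.1·√(2π)))·exp(−(13.9−21.2)²/(2·1.1²)) = 0.362675·exp(-22.02066) = 9.90982e-11
Unnormalised posteriors:
  π_1·p_1 = 0.22 × 0.273562 = 0.0601836
  π_2·p_2 = 0.18 × 0.00326682 = 0.000588027
  π_3·p_3 = 0.27 × 3.25771e-10 = 8.79581e-11
  π_4·p_4 = 0.33 × 9.90982e-11 = 3.27024e-11
Sum: 0.0601836 + 0.000588027 + 8.79581e-11 + 3.27024e-11 = 0.0607717
Responsibility of Setting 2: 0.000588027 / 0.0607717 ≈ 0.0097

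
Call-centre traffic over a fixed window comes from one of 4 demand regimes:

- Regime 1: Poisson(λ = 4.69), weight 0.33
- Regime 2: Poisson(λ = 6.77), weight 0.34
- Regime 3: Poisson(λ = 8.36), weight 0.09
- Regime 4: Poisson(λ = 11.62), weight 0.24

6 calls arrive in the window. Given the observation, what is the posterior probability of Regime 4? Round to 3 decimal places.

Apply Bayes' rule: the posterior for each component is proportional to its prior times its likelihood at x.
Poisson probabilities:
  f_1 = e^(−4.69)·4.69^6/6! = 0.135789
  f_2 = e^(−6.77)·6.77^6/6! = 0.153471
  f_3 = e^(−8.36)·8.36^6/6! = 0.110969
  f_4 = e^(−11.62)·11.62^6/6! = 0.0307187
Unnormalised posteriors:
  π_1·f_1 = 0.33 × 0.135789 = 0.0448103
  π_2·f_2 = 0.34 × 0.153471 = 0.0521801
  π_3·f_3 = 0.09 × 0.110969 = 0.00998725
  π_4·f_4 = 0.24 × 0.0307187 = 0.00737248
Sum: 0.0448103 + 0.0521801 + 0.00998725 + 0.00737248 = 0.11435
So the posterior for Regime 4 is 0.00737248 / 0.11435 ≈ 0.064.

0.064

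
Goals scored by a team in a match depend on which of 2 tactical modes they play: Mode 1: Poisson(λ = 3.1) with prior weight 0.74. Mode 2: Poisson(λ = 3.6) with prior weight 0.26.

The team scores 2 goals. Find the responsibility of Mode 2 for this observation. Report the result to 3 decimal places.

0.223

Posterior ∝ prior × likelihood, so P(k | x) ∝ π_k f_k(x); normalise over all components.
Component likelihoods at x = 2 goals:
  f_1 = 0.216461
  f_2 = 0.177058
Weight by the priors:
  π_1·f_1 = 0.74 × 0.216461 = 0.160181
  π_2·f_2 = 0.26 × 0.177058 = 0.046035
Marginal: 0.160181 + 0.046035 = 0.206216
P(Mode 2 | 2 goals) ≈ 0.223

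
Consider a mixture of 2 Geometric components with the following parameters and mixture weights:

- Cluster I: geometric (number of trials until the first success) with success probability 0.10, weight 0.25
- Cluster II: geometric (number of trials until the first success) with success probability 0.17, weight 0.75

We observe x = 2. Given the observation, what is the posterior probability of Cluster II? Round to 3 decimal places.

0.825

The responsibility of component k is P(Z=k) f_k(x) divided by Σ_j P(Z=j) f_j(x).
Component likelihoods at x = 2:
  L_I = 0.09
  L_II = 0.1411
Unnormalised posteriors:
  P(Z=I)·L_I = 0.25 × 0.09 = 0.0225
  P(Z=II)·L_II = 0.75 × 0.1411 = 0.105825
Denominator: 0.0225 + 0.105825 = 0.128325
P(Cluster II | data) ≈ 0.825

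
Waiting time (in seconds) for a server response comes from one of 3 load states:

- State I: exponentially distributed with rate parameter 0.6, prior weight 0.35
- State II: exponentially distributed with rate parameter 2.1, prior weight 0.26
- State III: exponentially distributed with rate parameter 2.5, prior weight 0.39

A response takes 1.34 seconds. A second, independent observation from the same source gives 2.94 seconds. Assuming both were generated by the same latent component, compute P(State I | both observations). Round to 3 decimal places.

By Bayes' theorem, P(k | x) = w_k f_k(x) / Σ_j w_j f_j(x).
Since both observations come from the same component, the likelihood for component k is f_k(x₁)·f_k(x₂).
  L_I = [0.6·e^(−0.6·1.34) = 0.6·e^(−0.8040) = 0.268521] × [0.102815] = 0.027608
  L_II = [2.1·e^(−2.1·1.34) = 2.1·e^(−2.8140) = 0.125926] × [0.00437406] = 0.000550807
  L_III = [2.5·e^(−2.5·1.34) = 2.5·e^(−3.3500) = 0.0877109] × [0.00160648] = 0.000140906
Prior × likelihood for each component:
  w_I·L_I = 0.35 × 0.027608 = 0.00966278
  w_II·L_II = 0.26 × 0.000550807 = 0.00014321
  w_III·L_III = 0.39 × 0.000140906 = 5.49533e-05
Normaliser: 0.00966278 + 0.00014321 + 5.49533e-05 = 0.00986095
P(State I | x₁, x₂) = 0.00966278 / 0.00986095 ≈ 0.980

0.980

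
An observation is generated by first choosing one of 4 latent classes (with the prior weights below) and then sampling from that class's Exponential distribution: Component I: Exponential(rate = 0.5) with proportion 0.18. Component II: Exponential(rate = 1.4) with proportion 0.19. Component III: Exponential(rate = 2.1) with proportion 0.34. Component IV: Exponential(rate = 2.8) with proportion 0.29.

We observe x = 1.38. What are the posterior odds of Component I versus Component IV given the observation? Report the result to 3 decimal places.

2.649

Posterior odds = (P(Z=i) f_i(x)) / (P(Z=j) f_j(x)); the normalising sum cancels.
Component likelihoods at x = 1.38:
  L_I = 0.5·e^(−0.5·1.38) = 0.5·e^(−0.6900) = 0.250788
  L_II = 1.4·e^(−1.4·1.38) = 1.4·e^(−1.9320) = 0.202801
  L_III = 2.1·e^(−2.1·1.38) = 2.1·e^(−2.8980) = 0.11578
  L_IV = 2.8·e^(−2.8·1.38) = 2.8·e^(−3.8640) = 0.0587549
Posterior odds = (P(Z=I)·L_I) / (P(Z=IV)·L_IV) = (0.18·0.250788) / (0.29·0.0587549) = 0.0451418 / 0.0170389 ≈ 2.649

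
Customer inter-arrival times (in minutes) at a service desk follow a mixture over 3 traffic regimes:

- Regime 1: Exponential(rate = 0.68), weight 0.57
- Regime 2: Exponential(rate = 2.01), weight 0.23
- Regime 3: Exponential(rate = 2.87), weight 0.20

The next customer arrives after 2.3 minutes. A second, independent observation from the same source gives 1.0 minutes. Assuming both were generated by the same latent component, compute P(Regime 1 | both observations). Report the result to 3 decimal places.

0.954

P(component k | x) = P(Z=k)·f_k(x) / marginal(x), where marginal(x) = Σ_j P(Z=j)·f_j(x).
Since both observations come from the same component, the likelihood for component k is f_k(x₁)·f_k(x₂).
  p_1 = [0.142322] × [0.3445] = 0.0490299
  p_2 = [0.0197448] × [0.269317] = 0.00531761
  p_3 = [0.00390035] × [0.162726] = 0.000634689
Weight by the priors:
  P(Z=1)·p_1 = 0.57 × 0.0490299 = 0.027947
  P(Z=2)·p_2 = 0.23 × 0.00531761 = 0.00122305
  P(Z=3)·p_3 = 0.20 × 0.000634689 = 0.000126938
Sum: 0.027947 + 0.00122305 + 0.000126938 = 0.029297
P(Regime 1 | data) ≈ 0.954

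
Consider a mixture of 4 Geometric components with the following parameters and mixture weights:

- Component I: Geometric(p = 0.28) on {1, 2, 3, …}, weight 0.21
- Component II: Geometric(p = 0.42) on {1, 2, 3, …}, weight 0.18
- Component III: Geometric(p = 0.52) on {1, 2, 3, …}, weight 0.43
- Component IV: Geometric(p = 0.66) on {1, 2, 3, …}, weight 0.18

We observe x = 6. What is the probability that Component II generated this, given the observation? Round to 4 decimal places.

0.2198

Apply Bayes' rule: the posterior for each component is proportional to its prior times its likelihood at x.
Evaluate each component's likelihood at the observed value:
  p_I = 0.28·(1−0.28)^5 = 0.28·0.193492 = 0.0541777
  p_II = 0.42·(1−0.42)^5 = 0.42·0.0656357 = 0.027567
  p_III = 0.52·(1−0.52)^5 = 0.52·0.0254804 = 0.0132498
  p_IV = 0.66·(1−0.66)^5 = 0.66·0.00454354 = 0.00299874
Prior × likelihood for each component:
  π_I·p_I = 0.21 × 0.0541777 = 0.0113773
  π_II·p_II = 0.18 × 0.027567 = 0.00496206
  π_III·p_III = 0.43 × 0.0132498 = 0.00569742
  π_IV·p_IV = 0.18 × 0.00299874 = 0.000539773
Normaliser: 0.0113773 + 0.00496206 + 0.00569742 + 0.000539773 = 0.0225766
P(Component II | x) = 0.00496206 / 0.0225766 ≈ 0.2198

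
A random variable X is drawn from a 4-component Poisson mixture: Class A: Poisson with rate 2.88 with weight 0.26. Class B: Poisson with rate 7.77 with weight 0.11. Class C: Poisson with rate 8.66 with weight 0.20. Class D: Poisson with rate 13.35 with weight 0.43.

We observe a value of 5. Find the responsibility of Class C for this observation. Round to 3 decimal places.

P(component k | x) = π_k·f_k(x) / marginal(x), where marginal(x) = Σ_j π_j·f_j(x).
Poisson probabilities:
  f_A = 0.0926858
  f_B = 0.099645
  f_C = 0.0703749
  f_D = 0.00562851
Weight by the priors:
  π_A·f_A = 0.26 × 0.0926858 = 0.0240983
  π_B·f_B = 0.11 × 0.099645 = 0.010961
  π_C·f_C = 0.20 × 0.0703749 = 0.014075
  π_D·f_D = 0.43 × 0.00562851 = 0.00242026
Normaliser: 0.0240983 + 0.010961 + 0.014075 + 0.00242026 = 0.0515545
So the posterior for Class C is 0.014075 / 0.0515545 ≈ 0.273.

0.273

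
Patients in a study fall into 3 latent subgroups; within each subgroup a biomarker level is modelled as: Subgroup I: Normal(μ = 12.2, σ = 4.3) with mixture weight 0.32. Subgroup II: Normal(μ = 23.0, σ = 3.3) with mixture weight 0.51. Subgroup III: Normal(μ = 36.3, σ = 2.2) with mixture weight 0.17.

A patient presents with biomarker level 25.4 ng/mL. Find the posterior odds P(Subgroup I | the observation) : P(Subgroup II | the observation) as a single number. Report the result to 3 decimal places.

The posterior odds equal the prior odds times the likelihood ratio: (π_i/π_j)·(f_i(x)/f_j(x)).
Normal densities:
  p_I = (1/(4.3·√(2π)))·exp(−(25.4−12.2)²/(2·4.3²)) = 0.092777·exp(-4.71174) = 0.00083399
  p_II = (1/(3.3·√(2π)))·exp(−(25.4−23.0)²/(2·3.3²)) = 0.120892·exp(-0.26446) = 0.0927986
  p_III = (1/(2.2·√(2π)))·exp(−(25.4−36.3)²/(2·2.2²)) = 0.181337·exp(-12.27376) = 8.47346e-07
Posterior odds = (π_I·p_I) / (π_II·p_II) = (0.32·0.00083399) / (0.51·0.0927986) = 0.000266877 / 0.0473273 ≈ 0.006

0.006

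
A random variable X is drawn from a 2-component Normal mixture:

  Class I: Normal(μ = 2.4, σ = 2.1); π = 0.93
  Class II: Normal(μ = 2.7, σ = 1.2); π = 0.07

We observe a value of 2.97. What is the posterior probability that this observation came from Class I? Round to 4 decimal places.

0.8824

Apply Bayes' rule: the posterior for each component is proportional to its prior times its likelihood at x.
Component likelihoods at x = 2.97:
  f_I = 0.183102
  f_II = 0.324142
Multiply by the mixture weights:
  w_I·f_I = 0.93 × 0.183102 = 0.170285
  w_II·f_II = 0.07 × 0.324142 = 0.02269
Evidence: 0.170285 + 0.02269 = 0.192975
P(Class I | 2.97) = 0.170285 / 0.192975 ≈ 0.8824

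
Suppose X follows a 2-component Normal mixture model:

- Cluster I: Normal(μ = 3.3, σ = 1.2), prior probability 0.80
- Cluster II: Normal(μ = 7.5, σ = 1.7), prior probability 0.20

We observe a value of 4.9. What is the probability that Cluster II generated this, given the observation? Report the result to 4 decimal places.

0.1176

The responsibility of component k is π_k f_k(x) divided by Σ_j π_j f_j(x).
Evaluate each component's likelihood at the observed value:
  p_I = (1/(1.2·√(2π)))·exp(−(4.9−3.3)²/(2·1.2²)) = 0.332452·exp(-0.88889) = 0.136675
  p_II = (1/(1.7·√(2π)))·exp(−(4.9−7.5)²/(2·1.7²)) = 0.234672·exp(-1.16955) = 0.0728672
Multiply by the mixture weights:
  π_I·p_I = 0.80 × 0.136675 = 0.10934
  π_II·p_II = 0.20 × 0.0728672 = 0.0145734
Normaliser: 0.10934 + 0.0145734 = 0.123913
P(Cluster II | data) ≈ 0.1176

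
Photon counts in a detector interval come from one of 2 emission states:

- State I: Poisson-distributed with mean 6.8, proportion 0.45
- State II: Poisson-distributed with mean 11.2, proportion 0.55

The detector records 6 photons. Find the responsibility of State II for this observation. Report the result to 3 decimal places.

0.231

By Bayes' theorem, P(k | x) = P(Z=k) f_k(x) / Σ_j P(Z=j) f_j(x).
Component likelihoods at x = 6 photons:
  p_I = e^(−6.8)·6.8^6/6! = 0.152939
  p_II = e^(−11.2)·11.2^6/6! = 0.0374867
Weight by the priors:
  P(Z=I)·p_I = 0.45 × 0.152939 = 0.0688226
  P(Z=II)·p_II = 0.55 × 0.0374867 = 0.0206177
Sum: 0.0688226 + 0.0206177 = 0.0894403
P(State II | x) ≈ 0.231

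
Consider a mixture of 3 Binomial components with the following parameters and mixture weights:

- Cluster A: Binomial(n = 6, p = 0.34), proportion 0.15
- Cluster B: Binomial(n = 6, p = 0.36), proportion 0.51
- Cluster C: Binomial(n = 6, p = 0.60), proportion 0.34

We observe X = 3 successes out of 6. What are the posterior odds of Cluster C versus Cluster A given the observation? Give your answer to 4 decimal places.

2.7730

Since P(k|x) ∝ P(Z=k) f_k(x), the posterior odds are P(Z=i) f_i(x) / (P(Z=j) f_j(x)).
Evaluate each component's likelihood at the observed value:
  L_A = 0.225995
  L_B = 0.244612
  L_C = 0.27648
Odds = (0.34/0.15) × (0.27648/0.225995) = 2.26667 × 1.22339 ≈ 2.7730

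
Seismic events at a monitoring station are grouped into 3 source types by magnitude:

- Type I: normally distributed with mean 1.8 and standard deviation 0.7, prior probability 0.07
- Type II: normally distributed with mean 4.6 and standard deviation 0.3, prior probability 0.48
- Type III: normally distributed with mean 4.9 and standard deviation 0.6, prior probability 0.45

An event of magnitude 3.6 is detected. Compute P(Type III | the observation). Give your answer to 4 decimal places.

By Bayes' theorem, P(k | x) = π_k f_k(x) / Σ_j π_j f_j(x).
Evaluate each component's likelihood at the observed value:
  p_I = 0.0208921
  p_II = 0.00514093
  p_III = 0.0635877
Weight by the priors:
  π_I·p_I = 0.07 × 0.0208921 = 0.00146244
  π_II·p_II = 0.48 × 0.00514093 = 0.00246765
  π_III·p_III = 0.45 × 0.0635877 = 0.0286145
Denominator: 0.00146244 + 0.00246765 + 0.0286145 = 0.0325446
P(Type III | x) ≈ 0.8792

0.8792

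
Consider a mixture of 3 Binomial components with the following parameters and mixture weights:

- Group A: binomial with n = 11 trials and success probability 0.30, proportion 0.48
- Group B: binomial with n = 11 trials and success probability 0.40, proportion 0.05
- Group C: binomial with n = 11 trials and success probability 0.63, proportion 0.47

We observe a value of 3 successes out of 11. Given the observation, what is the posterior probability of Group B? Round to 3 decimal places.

0.064

P(component k | x) = π_k·f_k(x) / marginal(x), where marginal(x) = Σ_j π_j·f_j(x).
Binomial probabilities:
  L_A = 0.256822
  L_B = 0.177367
  L_C = 0.0144917
Unnormalised posteriors:
  π_A·L_A = 0.48 × 0.256822 = 0.123275
  π_B·L_B = 0.05 × 0.177367 = 0.00886837
  π_C·L_C = 0.47 × 0.0144917 = 0.0068111
Sum: 0.123275 + 0.00886837 + 0.0068111 = 0.138954
So the posterior for Group B is 0.00886837 / 0.138954 ≈ 0.064.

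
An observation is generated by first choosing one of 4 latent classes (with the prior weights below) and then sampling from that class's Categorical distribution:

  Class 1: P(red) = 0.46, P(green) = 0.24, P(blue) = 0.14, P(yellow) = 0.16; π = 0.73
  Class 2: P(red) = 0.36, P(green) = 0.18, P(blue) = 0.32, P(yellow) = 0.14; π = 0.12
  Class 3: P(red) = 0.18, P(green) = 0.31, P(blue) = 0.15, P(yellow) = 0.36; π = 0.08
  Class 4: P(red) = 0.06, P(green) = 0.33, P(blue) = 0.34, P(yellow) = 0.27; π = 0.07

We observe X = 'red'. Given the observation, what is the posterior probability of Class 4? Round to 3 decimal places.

0.011

P(component k | x) = w_k·f_k(x) / marginal(x), where marginal(x) = Σ_j w_j·f_j(x).
Evaluate each component's likelihood at the observed value:
  f_1 = 0.46
  f_2 = 0.36
  f_3 = 0.18
  f_4 = 0.06
Prior × likelihood for each component:
  w_1·f_1 = 0.73 × 0.46 = 0.3358
  w_2·f_2 = 0.12 × 0.36 = 0.0432
  w_3·f_3 = 0.08 × 0.18 = 0.0144
  w_4·f_4 = 0.07 × 0.06 = 0.0042
Sum: 0.3358 + 0.0432 + 0.0144 + 0.0042 = 0.3976
P(Class 4 | data) = 0.0042 / 0.3976 ≈ 0.011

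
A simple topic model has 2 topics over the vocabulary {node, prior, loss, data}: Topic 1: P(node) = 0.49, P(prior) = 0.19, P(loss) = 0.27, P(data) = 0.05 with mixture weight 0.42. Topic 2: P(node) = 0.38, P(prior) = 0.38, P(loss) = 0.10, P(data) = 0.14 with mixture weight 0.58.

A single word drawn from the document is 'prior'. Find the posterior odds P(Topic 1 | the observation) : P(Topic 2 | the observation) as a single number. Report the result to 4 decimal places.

Since P(k|x) ∝ w_k f_k(x), the posterior odds are w_i f_i(x) / (w_j f_j(x)).
Component likelihoods at x = 'prior':
  p_1 = 0.19
  p_2 = 0.38
0.0798 / 0.2204 ≈ 0.3621

0.3621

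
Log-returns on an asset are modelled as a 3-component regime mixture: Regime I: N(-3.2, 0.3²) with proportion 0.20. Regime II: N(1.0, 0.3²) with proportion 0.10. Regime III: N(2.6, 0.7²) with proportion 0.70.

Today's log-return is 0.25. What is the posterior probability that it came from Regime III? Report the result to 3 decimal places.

0.196

Apply Bayes' rule: the posterior for each component is proportional to its prior times its likelihood at x.
Evaluate each component's likelihood at the observed value:
  p_I = 2.54722e-29
  p_II = 0.0584277
  p_III = 0.00203458
Multiply by the mixture weights:
  P(Z=I)·p_I = 0.20 × 2.54722e-29 = 5.09444e-30
  P(Z=II)·p_II = 0.10 × 0.0584277 = 0.00584277
  P(Z=III)·p_III = 0.70 × 0.00203458 = 0.0014242
Evidence: 5.09444e-30 + 0.00584277 + 0.0014242 = 0.00726697
P(Regime III | data) ≈ 0.196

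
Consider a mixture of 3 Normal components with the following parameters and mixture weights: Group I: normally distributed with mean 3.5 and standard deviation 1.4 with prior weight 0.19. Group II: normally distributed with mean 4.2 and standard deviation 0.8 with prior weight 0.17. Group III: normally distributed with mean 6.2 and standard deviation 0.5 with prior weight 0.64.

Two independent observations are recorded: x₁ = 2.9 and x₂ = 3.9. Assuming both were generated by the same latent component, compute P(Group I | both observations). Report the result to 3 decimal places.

0.562

By Bayes' theorem, P(k | x) = π_k f_k(x) / Σ_j π_j f_j(x).
Since both observations come from the same component, the likelihood for component k is f_k(x₁)·f_k(x₂).
  f_I = [(1/(1.4·√(2π)))·exp(−(2.9−3.5)²/(2·1.4²)) = 0.284959·exp(-0.09184) = 0.259955] × [0.273562] = 0.0711137
  f_II = [(1/(0.8·√(2π)))·exp(−(2.9−4.2)²/(2·0.8²)) = 0.498678·exp(-1.32031) = 0.133173] × [0.464819] = 0.0619012
  f_III = [(1/(0.5·√(2π)))·exp(−(2.9−6.2)²/(2·0.5²)) = 0.797885·exp(-21.78000) = 2.77336e-10] × [2.02817e-05] = 5.62485e-15
Multiply by the mixture weights:
  π_I·f_I = 0.19 × 0.0711137 = 0.0135116
  π_II·f_II = 0.17 × 0.0619012 = 0.0105232
  π_III·f_III = 0.64 × 5.62485e-15 = 3.5999e-15
Denominator: 0.0135116 + 0.0105232 + 3.5999e-15 = 0.0240348
So the posterior for Group I is 0.0135116 / 0.0240348 ≈ 0.562.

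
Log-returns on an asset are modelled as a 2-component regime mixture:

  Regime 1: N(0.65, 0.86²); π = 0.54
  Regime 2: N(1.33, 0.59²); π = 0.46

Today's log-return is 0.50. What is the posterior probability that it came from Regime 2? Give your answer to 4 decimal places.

0.3191

P(component k | x) = w_k·f_k(x) / marginal(x), where marginal(x) = Σ_j w_j·f_j(x).
Evaluate each component's likelihood at the observed value:
  L_1 = 0.456884
  L_2 = 0.251372
Unnormalised posteriors:
  w_1·L_1 = 0.54 × 0.456884 = 0.246717
  w_2·L_2 = 0.46 × 0.251372 = 0.115631
Denominator: 0.246717 + 0.115631 = 0.362348
Responsibility of Regime 2: 0.115631 / 0.362348 ≈ 0.3191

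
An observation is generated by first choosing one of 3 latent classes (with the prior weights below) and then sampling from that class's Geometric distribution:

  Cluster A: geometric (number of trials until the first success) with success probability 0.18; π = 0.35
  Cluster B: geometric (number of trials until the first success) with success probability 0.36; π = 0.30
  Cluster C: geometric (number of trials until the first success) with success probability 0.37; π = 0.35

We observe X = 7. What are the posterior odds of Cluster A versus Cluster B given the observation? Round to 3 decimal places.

The posterior odds equal the prior odds times the likelihood ratio: (w_i/w_j)·(f_i(x)/f_j(x)).
Component likelihoods at x = 7:
  L_A = 0.18·(1−0.18)^6 = 0.18·0.304007 = 0.0547212
  L_B = 0.36·(1−0.36)^6 = 0.36·0.0687195 = 0.024739
  L_C = 0.37·(1−0.37)^6 = 0.37·0.0625235 = 0.0231337
Odds = (0.35/0.30) × (0.0547212/0.024739) = 1.16667 × 2.21194 ≈ 2.581

2.581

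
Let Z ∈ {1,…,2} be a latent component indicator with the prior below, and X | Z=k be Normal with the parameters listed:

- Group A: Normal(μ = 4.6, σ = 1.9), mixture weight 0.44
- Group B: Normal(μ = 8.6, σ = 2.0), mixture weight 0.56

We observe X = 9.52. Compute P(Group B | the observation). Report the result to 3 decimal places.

0.969

The responsibility of component k is π_k f_k(x) divided by Σ_j π_j f_j(x).
Normal densities:
  L_A = (1/(1.9·√(2π)))·exp(−(9.52−4.6)²/(2·1.9²)) = 0.209970·exp(-3.35269) = 0.00734688
  L_B = (1/(2.0·√(2π)))·exp(−(9.52−8.6)²/(2·2.0²)) = 0.199471·exp(-0.10580) = 0.179445
Prior × likelihood for each component:
  π_A·L_A = 0.44 × 0.00734688 = 0.00323263
  π_B·L_B = 0.56 × 0.179445 = 0.100489
Evidence: 0.00323263 + 0.100489 = 0.103722
P(Group B | 9.52) = 0.100489 / 0.103722 ≈ 0.969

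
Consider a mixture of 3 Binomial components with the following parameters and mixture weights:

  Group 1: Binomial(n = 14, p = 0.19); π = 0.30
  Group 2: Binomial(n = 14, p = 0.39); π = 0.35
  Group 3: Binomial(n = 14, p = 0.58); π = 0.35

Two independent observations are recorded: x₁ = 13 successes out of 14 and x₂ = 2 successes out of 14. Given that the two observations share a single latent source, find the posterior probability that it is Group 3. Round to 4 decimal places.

0.7504

By Bayes' theorem, P(k | x) = π_k f_k(x) / Σ_j π_j f_j(x).
Since both observations come from the same component, the likelihood for component k is f_k(x₁)·f_k(x₂).
  f_1 = [C(14,13)·0.19^13·0.81^1 = 14·4.2053e-10·0.81 = 4.76881e-09] × [0.262041] = 1.24962e-09
  f_2 = [C(14,13)·0.39^13·0.61^1 = 14·4.82881e-06·0.61 = 4.1238e-05] × [0.0367391] = 1.51505e-06
  f_3 = [C(14,13)·0.58^13·0.42^1 = 14·0.000840551·0.42 = 0.00494244] × [0.000922335] = 4.55859e-06
Weight by the priors:
  π_1·f_1 = 0.30 × 1.24962e-09 = 3.74887e-10
  π_2·f_2 = 0.35 × 1.51505e-06 = 5.30267e-07
  π_3·f_3 = 0.35 × 4.55859e-06 = 1.5955e-06
Evidence: 3.74887e-10 + 5.30267e-07 + 1.5955e-06 = 2.12615e-06
So the posterior for Group 3 is 1.5955e-06 / 2.12615e-06 ≈ 0.7504.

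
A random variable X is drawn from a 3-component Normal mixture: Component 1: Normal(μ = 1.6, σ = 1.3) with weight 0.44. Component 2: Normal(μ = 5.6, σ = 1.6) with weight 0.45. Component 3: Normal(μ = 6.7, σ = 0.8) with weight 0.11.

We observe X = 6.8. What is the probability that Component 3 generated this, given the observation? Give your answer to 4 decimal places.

0.3911

The responsibility of component k is P(Z=k) f_k(x) divided by Σ_j P(Z=j) f_j(x).
Component likelihoods at x = 6.8:
  L_1 = (1/(1.3·√(2π)))·exp(−(6.8−1.6)²/(2·1.3²)) = 0.306879·exp(-8.00000) = 0.000102946
  L_2 = (1/(1.6·√(2π)))·exp(−(6.8−5.6)²/(2·1.6²)) = 0.249339·exp(-0.28125) = 0.188211
  L_3 = (1/(0.8·√(2π)))·exp(−(6.8−6.7)²/(2·0.8²)) = 0.498678·exp(-0.00781) = 0.494797
Unnormalised posteriors:
  P(Z=1)·L_1 = 0.44 × 0.000102946 = 4.52964e-05
  P(Z=2)·L_2 = 0.45 × 0.188211 = 0.0846949
  P(Z=3)·L_3 = 0.11 × 0.494797 = 0.0544277
Normaliser: 4.52964e-05 + 0.0846949 + 0.0544277 = 0.139168
P(Component 3 | data) = 0.0544277 / 0.139168 ≈ 0.3911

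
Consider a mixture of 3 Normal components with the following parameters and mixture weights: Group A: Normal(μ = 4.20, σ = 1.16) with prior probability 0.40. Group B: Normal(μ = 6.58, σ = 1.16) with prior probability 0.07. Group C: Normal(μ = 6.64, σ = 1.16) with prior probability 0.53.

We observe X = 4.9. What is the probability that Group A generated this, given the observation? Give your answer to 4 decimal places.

0.6291

Apply Bayes' rule: the posterior for each component is proportional to its prior times its likelihood at x.
Normal densities:
  f_A = (1/(1.16·√(2π)))·exp(−(4.9−4.20)²/(2·1.16²)) = 0.343916·exp(-0.18207) = 0.286667
  f_B = (1/(1.16·√(2π)))·exp(−(4.9−6.58)²/(2·1.16²)) = 0.343916·exp(-1.04875) = 0.120499
  f_C = (1/(1.16·√(2π)))·exp(−(4.9−6.64)²/(2·1.16²)) = 0.343916·exp(-1.12500) = 0.111653
Multiply by the mixture weights:
  P(Z=A)·f_A = 0.40 × 0.286667 = 0.114667
  P(Z=B)·f_B = 0.07 × 0.120499 = 0.00843496
  P(Z=C)·f_C = 0.53 × 0.111653 = 0.0591761
Evidence: 0.114667 + 0.00843496 + 0.0591761 = 0.182278
Responsibility of Group A: 0.114667 / 0.182278 ≈ 0.6291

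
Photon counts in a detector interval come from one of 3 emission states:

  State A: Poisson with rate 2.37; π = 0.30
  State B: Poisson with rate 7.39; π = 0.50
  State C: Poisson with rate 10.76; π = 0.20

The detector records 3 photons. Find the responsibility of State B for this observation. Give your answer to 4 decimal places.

0.2476

Apply Bayes' rule: the posterior for each component is proportional to its prior times its likelihood at x.
Component likelihoods at x = 3 photons:
  f_A = e^(−2.37)·2.37^3/3! = 0.207403
  f_B = e^(−7.39)·7.39^3/3! = 0.0415285
  f_C = e^(−10.76)·10.76^3/3! = 0.00440836
Prior × likelihood for each component:
  P(Z=A)·f_A = 0.30 × 0.207403 = 0.062221
  P(Z=B)·f_B = 0.50 × 0.0415285 = 0.0207642
  P(Z=C)·f_C = 0.20 × 0.00440836 = 0.000881672
Normaliser: 0.062221 + 0.0207642 + 0.000881672 = 0.0838669
P(State B | 3 photons) ≈ 0.2476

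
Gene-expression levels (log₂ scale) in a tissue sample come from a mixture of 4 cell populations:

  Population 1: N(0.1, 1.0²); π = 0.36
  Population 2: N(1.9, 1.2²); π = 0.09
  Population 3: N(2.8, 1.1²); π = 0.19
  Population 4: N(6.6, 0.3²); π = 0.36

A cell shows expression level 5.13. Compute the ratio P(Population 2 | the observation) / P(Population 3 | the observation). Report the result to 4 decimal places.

Only the two components matter; the odds are (w_i f_i(x)) / (w_j f_j(x)).
Evaluate each component's likelihood at the observed value:
  p_1 = 1.27906e-06
  p_2 = 0.00888141
  p_3 = 0.0384808
  p_4 = 8.12987e-06
0.000799327 / 0.00731135 ≈ 0.1093

0.1093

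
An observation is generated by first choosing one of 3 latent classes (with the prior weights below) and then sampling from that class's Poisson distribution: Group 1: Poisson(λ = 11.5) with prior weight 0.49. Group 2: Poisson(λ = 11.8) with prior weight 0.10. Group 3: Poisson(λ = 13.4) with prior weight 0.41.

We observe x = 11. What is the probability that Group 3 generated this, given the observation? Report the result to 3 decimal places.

By Bayes' theorem, P(k | x) = π_k f_k(x) / Σ_j π_j f_j(x).
Poisson probabilities:
  p_1 = 0.118068
  p_2 = 0.11611
  p_3 = 0.0949404
Multiply by the mixture weights:
  π_1·p_1 = 0.49 × 0.118068 = 0.0578536
  π_2·p_2 = 0.10 × 0.11611 = 0.011611
  π_3·p_3 = 0.41 × 0.0949404 = 0.0389256
Evidence: 0.0578536 + 0.011611 + 0.0389256 = 0.10839
Responsibility of Group 3: 0.0389256 / 0.10839 ≈ 0.359

0.359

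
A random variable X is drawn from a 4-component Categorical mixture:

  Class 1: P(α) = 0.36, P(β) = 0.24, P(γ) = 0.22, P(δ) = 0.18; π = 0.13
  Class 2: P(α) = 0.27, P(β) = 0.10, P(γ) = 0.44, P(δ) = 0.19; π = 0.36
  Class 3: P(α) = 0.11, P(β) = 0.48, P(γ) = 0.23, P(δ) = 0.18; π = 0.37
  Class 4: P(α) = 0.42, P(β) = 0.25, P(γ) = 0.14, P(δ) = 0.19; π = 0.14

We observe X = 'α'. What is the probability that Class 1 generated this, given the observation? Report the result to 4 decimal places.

0.1922

By Bayes' theorem, P(k | x) = w_k f_k(x) / Σ_j w_j f_j(x).
Evaluate each component's likelihood at the observed value:
  f_1 = 0.36
  f_2 = 0.27
  f_3 = 0.11
  f_4 = 0.42
Unnormalised posteriors:
  w_1·f_1 = 0.13 × 0.36 = 0.0468
  w_2·f_2 = 0.36 × 0.27 = 0.0972
  w_3·f_3 = 0.37 × 0.11 = 0.0407
  w_4·f_4 = 0.14 × 0.42 = 0.0588
Evidence: 0.0468 + 0.0972 + 0.0407 + 0.0588 = 0.2435
P(Class 1 | x) ≈ 0.1922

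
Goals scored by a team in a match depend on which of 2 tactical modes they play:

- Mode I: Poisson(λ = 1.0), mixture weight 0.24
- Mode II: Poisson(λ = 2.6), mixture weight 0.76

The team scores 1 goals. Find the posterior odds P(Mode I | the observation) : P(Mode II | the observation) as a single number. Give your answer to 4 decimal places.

0.6016

Posterior odds = (w_i f_i(x)) / (w_j f_j(x)); the normalising sum cancels.
Component likelihoods at x = 1 goals:
  p_I = 0.367879
  p_II = 0.193111
Posterior odds = (w_I·p_I) / (w_II·p_II) = (0.24·0.367879) / (0.76·0.193111) = 0.0882911 / 0.146765 ≈ 0.6016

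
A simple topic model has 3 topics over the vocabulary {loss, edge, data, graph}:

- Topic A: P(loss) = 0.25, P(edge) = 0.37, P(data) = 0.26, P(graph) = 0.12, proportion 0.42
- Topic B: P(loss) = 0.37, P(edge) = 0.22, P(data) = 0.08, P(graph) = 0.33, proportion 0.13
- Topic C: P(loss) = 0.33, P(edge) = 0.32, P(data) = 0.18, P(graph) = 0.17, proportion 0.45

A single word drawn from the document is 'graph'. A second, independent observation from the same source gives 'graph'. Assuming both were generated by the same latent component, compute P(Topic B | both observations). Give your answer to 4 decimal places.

0.4263

By Bayes' theorem, P(k | x) = π_k f_k(x) / Σ_j π_j f_j(x).
Since both observations come from the same component, the likelihood for component k is f_k(x₁)·f_k(x₂).
  L_A = [0.12] × [0.12] = 0.0144
  L_B = [0.33] × [0.33] = 0.1089
  L_C = [0.17] × [0.17] = 0.0289
Unnormalised posteriors:
  π_A·L_A = 0.42 × 0.0144 = 0.006048
  π_B·L_B = 0.13 × 0.1089 = 0.014157
  π_C·L_C = 0.45 × 0.0289 = 0.013005
Evidence: 0.006048 + 0.014157 + 0.013005 = 0.03321
So the posterior for Topic B is 0.014157 / 0.03321 ≈ 0.4263.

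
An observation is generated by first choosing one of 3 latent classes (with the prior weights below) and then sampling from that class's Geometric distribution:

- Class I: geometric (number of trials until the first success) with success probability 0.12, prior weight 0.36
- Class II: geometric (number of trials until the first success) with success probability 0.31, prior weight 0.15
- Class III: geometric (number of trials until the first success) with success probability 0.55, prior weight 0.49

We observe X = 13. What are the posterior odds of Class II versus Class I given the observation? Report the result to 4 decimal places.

0.0581

Since P(k|x) ∝ w_k f_k(x), the posterior odds are w_i f_i(x) / (w_j f_j(x)).
Geometric probabilities:
  L_I = 0.12·(1−0.12)^12 = 0.12·0.215671 = 0.0258805
  L_II = 0.31·(1−0.31)^12 = 0.31·0.0116463 = 0.00361036
  L_III = 0.55·(1−0.55)^12 = 0.55·6.89525e-05 = 3.79239e-05
0.000541554 / 0.00931699 ≈ 0.0581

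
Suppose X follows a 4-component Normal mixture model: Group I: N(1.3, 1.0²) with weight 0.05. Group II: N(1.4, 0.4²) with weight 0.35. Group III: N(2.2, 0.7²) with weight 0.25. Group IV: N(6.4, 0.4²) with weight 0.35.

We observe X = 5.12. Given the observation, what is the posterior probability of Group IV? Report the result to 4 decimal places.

0.9825

P(component k | x) = π_k·f_k(x) / marginal(x), where marginal(x) = Σ_j π_j·f_j(x).
Evaluate each component's likelihood at the observed value:
  p_I = (1/(1.0·√(2π)))·exp(−(5.12−1.3)²/(2·1.0²)) = 0.398942·exp(-7.29620) = 0.000270527
  p_II = (1/(0.4·√(2π)))·exp(−(5.12−1.4)²/(2·0.4²)) = 0.997356·exp(-43.24500) = 1.65114e-19
  p_III = (1/(0.7·√(2π)))·exp(−(5.12−2.2)²/(2·0.7²)) = 0.569918·exp(-8.70041) = 9.49014e-05
  p_IV = (1/(0.4·√(2π)))·exp(−(5.12−6.4)²/(2·0.4²)) = 0.997356·exp(-5.12000) = 0.00596022
Multiply by the mixture weights:
  π_I·p_I = 0.05 × 0.000270527 = 1.35264e-05
  π_II·p_II = 0.35 × 1.65114e-19 = 5.77901e-20
  π_III·p_III = 0.25 × 9.49014e-05 = 2.37254e-05
  π_IV·p_IV = 0.35 × 0.00596022 = 0.00208608
Sum: 1.35264e-05 + 5.77901e-20 + 2.37254e-05 + 0.00208608 = 0.00212333
So the posterior for Group IV is 0.00208608 / 0.00212333 ≈ 0.9825.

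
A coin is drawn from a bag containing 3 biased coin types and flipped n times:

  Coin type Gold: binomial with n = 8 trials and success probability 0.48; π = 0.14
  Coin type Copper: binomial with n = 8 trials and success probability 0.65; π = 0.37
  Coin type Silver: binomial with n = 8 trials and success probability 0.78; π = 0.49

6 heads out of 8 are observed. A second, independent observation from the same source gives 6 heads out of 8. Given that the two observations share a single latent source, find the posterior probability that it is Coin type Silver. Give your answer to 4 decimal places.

P(component k | x) = π_k·f_k(x) / marginal(x), where marginal(x) = Σ_j π_j·f_j(x).
Since both observations come from the same component, the likelihood for component k is f_k(x₁)·f_k(x₂).
  L_Gold = [C(8,6)·0.48^6·0.52^2 = 28·0.0122306·0.2704 = 0.0926002] × [0.0926002] = 0.00857481
  L_Copper = [C(8,6)·0.65^6·0.35^2 = 28·0.0754189·0.1225 = 0.258687] × [0.258687] = 0.0669189
  L_Silver = [C(8,6)·0.78^6·0.22^2 = 28·0.2252·0.0484 = 0.30519] × [0.30519] = 0.0931412
Prior × likelihood for each component:
  π_Gold·L_Gold = 0.14 × 0.00857481 = 0.00120047
  π_Copper·L_Copper = 0.37 × 0.0669189 = 0.02476
  π_Silver·L_Silver = 0.49 × 0.0931412 = 0.0456392
Sum: 0.00120047 + 0.02476 + 0.0456392 = 0.0715997
Responsibility of Coin type Silver: 0.0456392 / 0.0715997 ≈ 0.6374

0.6374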